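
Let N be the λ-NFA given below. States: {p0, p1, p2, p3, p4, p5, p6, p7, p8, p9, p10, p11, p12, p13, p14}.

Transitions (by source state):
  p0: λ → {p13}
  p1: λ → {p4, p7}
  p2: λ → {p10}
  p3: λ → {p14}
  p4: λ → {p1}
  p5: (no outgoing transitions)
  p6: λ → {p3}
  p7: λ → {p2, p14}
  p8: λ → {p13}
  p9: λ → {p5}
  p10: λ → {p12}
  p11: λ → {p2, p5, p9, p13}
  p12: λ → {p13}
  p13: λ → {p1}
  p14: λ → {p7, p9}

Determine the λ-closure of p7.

{p1, p2, p4, p5, p7, p9, p10, p12, p13, p14}

Start with {p7}.
From p7 via λ: add p2, p14.
From p2 via λ: add p10.
From p14 via λ: add p9.
From p9 via λ: add p5.
From p10 via λ: add p12.
From p12 via λ: add p13.
From p13 via λ: add p1.
From p1 via λ: add p4.
No new states can be added; the closed set is {p1, p2, p4, p5, p7, p9, p10, p12, p13, p14}.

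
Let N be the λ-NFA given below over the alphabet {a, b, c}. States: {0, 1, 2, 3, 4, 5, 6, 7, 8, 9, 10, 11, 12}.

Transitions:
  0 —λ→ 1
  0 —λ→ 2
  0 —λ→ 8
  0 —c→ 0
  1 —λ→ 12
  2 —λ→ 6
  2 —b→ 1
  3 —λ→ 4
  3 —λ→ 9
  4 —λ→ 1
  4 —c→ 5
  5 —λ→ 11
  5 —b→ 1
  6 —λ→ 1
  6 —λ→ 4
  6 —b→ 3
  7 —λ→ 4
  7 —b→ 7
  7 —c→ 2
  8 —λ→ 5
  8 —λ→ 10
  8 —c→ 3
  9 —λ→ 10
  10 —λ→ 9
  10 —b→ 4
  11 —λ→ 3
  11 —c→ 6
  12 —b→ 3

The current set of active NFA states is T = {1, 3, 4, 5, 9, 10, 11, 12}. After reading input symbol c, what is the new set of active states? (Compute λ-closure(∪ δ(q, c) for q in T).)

{1, 3, 4, 5, 6, 9, 10, 11, 12}

4 on c → {5}.
11 on c → {6}.
No c-transition from 1, 3, 5, 9, 10, 12.
Union after reading c: {5, 6}.
Now take the λ-closure:
From 5 via λ: add 11.
From 6 via λ: add 1, 4.
From 1 via λ: add 12.
From 11 via λ: add 3.
From 3 via λ: add 9.
From 9 via λ: add 10.
No new states can be added; the closed set is {1, 3, 4, 5, 6, 9, 10, 11, 12}.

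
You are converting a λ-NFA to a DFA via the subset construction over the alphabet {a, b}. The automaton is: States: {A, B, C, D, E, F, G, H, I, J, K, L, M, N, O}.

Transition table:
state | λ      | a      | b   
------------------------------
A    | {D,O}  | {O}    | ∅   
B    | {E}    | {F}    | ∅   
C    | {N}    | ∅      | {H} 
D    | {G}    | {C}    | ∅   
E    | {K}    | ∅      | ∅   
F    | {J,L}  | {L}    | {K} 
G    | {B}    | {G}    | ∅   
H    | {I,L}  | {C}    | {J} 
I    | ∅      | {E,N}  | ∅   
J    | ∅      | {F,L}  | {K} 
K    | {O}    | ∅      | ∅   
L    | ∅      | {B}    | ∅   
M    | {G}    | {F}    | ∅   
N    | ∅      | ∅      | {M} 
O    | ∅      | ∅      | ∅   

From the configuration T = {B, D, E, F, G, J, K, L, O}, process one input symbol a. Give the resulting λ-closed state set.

{B, C, E, F, G, J, K, L, N, O}

B on a → {F}.
D on a → {C}.
F on a → {L}.
G on a → {G}.
J on a → {F, L}.
L on a → {B}.
No a-transition from E, K, O.
Union after reading a: {B, C, F, G, L}.
Now take the λ-closure:
From B via λ: add E.
From C via λ: add N.
From F via λ: add J.
From E via λ: add K.
From K via λ: add O.
No new states can be added; the closed set is {B, C, E, F, G, J, K, L, N, O}.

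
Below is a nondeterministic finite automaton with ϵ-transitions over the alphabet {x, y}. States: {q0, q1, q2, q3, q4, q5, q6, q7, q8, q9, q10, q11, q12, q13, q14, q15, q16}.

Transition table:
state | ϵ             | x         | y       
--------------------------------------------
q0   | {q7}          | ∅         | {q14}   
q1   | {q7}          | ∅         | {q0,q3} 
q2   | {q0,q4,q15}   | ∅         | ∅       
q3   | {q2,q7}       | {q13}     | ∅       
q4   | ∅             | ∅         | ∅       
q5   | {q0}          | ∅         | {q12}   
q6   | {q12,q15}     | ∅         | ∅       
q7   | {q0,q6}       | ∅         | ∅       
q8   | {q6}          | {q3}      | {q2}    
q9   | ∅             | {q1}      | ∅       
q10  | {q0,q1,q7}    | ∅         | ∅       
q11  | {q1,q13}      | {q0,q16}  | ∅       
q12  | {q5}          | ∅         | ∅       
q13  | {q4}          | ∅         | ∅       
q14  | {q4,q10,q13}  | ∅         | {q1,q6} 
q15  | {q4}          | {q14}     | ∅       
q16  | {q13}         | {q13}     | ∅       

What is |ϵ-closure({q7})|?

7

Start with {q7}.
From q7 via ϵ: add q0, q6.
From q6 via ϵ: add q12, q15.
From q12 via ϵ: add q5.
From q15 via ϵ: add q4.
ϵ-closure = {q0, q4, q5, q6, q7, q12, q15}, which has 7 states.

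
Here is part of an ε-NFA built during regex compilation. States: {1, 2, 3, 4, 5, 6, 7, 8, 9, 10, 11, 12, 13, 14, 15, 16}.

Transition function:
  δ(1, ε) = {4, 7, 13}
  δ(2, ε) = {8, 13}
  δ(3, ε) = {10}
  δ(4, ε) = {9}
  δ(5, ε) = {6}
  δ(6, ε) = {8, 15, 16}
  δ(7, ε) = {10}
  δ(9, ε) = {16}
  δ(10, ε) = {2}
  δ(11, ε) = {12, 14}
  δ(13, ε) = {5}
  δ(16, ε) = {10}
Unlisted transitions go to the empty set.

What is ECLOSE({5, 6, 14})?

Start with {5, 6, 14}.
From 6 via ε: add 8, 15, 16.
From 16 via ε: add 10.
From 10 via ε: add 2.
From 2 via ε: add 13.
No new states can be added; the closed set is {2, 5, 6, 8, 10, 13, 14, 15, 16}.

{2, 5, 6, 8, 10, 13, 14, 15, 16}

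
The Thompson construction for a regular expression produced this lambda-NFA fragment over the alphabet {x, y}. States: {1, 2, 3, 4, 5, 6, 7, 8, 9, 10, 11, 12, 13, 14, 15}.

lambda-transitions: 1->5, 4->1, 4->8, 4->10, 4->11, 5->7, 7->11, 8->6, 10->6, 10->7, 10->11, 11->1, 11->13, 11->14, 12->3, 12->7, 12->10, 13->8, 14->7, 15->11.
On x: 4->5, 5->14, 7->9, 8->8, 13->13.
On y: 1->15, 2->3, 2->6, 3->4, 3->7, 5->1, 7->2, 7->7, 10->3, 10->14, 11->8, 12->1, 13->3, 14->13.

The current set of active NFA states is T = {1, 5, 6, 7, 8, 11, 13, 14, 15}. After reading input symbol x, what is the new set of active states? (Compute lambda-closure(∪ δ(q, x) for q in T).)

5 on x → {14}.
7 on x → {9}.
8 on x → {8}.
13 on x → {13}.
No x-transition from 1, 6, 11, 14, 15.
Union after reading x: {8, 9, 13, 14}.
Now take the lambda-closure:
From 8 via lambda: add 6.
From 14 via lambda: add 7.
From 7 via lambda: add 11.
From 11 via lambda: add 1.
From 1 via lambda: add 5.
No new states can be added; the closed set is {1, 5, 6, 7, 8, 9, 11, 13, 14}.

{1, 5, 6, 7, 8, 9, 11, 13, 14}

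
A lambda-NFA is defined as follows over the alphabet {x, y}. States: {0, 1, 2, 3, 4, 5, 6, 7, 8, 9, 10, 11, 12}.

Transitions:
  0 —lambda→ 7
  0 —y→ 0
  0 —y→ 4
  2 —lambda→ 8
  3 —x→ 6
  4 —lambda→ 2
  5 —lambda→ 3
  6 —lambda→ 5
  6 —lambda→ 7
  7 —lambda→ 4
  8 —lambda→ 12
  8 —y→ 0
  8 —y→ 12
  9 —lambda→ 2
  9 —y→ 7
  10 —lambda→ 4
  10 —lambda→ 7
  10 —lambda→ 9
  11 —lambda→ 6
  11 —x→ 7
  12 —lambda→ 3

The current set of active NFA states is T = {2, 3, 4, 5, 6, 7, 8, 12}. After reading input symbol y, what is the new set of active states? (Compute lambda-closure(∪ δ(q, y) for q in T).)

8 on y → {0, 12}.
No y-transition from 2, 3, 4, 5, 6, 7, 12.
Union after reading y: {0, 12}.
Now take the lambda-closure:
From 0 via lambda: add 7.
From 12 via lambda: add 3.
From 7 via lambda: add 4.
From 4 via lambda: add 2.
From 2 via lambda: add 8.
No new states can be added; the closed set is {0, 2, 3, 4, 7, 8, 12}.

{0, 2, 3, 4, 7, 8, 12}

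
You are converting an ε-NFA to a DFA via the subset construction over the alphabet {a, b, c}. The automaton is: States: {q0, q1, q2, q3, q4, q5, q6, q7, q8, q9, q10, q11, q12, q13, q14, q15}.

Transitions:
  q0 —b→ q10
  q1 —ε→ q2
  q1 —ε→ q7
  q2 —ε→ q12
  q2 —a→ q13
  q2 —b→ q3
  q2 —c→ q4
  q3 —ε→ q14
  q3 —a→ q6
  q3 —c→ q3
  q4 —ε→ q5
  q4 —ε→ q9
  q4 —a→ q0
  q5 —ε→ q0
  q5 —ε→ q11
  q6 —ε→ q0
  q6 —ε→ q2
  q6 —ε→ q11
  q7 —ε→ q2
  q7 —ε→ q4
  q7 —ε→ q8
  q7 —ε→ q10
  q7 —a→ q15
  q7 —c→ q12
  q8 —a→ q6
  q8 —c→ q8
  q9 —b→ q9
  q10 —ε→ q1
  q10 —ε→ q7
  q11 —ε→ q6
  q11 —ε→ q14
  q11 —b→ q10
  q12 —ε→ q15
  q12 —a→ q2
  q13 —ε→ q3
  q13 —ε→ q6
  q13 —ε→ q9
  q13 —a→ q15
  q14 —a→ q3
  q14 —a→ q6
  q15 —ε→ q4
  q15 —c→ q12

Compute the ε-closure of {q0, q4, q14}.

Start with {q0, q4, q14}.
From q4 via ε: add q5, q9.
From q5 via ε: add q11.
From q11 via ε: add q6.
From q6 via ε: add q2.
From q2 via ε: add q12.
From q12 via ε: add q15.
No new states can be added; the closed set is {q0, q2, q4, q5, q6, q9, q11, q12, q14, q15}.

{q0, q2, q4, q5, q6, q9, q11, q12, q14, q15}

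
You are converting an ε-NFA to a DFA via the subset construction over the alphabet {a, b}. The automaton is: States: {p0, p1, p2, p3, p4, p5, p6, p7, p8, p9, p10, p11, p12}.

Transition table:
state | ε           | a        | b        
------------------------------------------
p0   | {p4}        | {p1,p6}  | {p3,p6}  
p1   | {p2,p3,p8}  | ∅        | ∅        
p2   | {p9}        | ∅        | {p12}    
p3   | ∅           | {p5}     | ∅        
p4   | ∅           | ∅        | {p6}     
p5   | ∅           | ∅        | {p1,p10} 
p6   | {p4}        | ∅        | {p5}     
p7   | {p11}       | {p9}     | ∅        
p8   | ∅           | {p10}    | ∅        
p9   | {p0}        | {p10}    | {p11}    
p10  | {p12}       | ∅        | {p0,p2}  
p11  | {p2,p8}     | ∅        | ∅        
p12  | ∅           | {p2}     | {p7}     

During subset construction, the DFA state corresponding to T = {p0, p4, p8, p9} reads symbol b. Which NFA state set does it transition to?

p0 on b → {p3, p6}.
p4 on b → {p6}.
p9 on b → {p11}.
No b-transition from p8.
Union after reading b: {p3, p6, p11}.
Now take the ε-closure:
From p6 via ε: add p4.
From p11 via ε: add p2, p8.
From p2 via ε: add p9.
From p9 via ε: add p0.
No new states can be added; the closed set is {p0, p2, p3, p4, p6, p8, p9, p11}.

{p0, p2, p3, p4, p6, p8, p9, p11}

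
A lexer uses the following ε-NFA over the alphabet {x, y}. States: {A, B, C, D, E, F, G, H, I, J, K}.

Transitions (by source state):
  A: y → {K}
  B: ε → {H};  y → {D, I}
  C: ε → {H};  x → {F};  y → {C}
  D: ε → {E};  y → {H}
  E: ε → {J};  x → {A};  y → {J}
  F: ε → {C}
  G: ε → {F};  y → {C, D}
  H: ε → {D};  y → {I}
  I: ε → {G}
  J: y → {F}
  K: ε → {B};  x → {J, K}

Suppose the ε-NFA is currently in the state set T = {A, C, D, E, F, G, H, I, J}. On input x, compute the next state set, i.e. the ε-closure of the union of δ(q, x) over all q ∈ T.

C on x → {F}.
E on x → {A}.
No x-transition from A, D, F, G, H, I, J.
Union after reading x: {A, F}.
Now take the ε-closure:
From F via ε: add C.
From C via ε: add H.
From H via ε: add D.
From D via ε: add E.
From E via ε: add J.
No new states can be added; the closed set is {A, C, D, E, F, H, J}.

{A, C, D, E, F, H, J}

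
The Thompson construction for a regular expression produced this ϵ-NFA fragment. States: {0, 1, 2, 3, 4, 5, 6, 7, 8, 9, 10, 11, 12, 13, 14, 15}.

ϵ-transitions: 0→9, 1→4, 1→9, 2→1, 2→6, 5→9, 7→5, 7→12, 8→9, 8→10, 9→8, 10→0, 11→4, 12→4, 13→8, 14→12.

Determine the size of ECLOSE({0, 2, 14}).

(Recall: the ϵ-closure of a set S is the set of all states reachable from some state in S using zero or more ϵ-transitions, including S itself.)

10

Start with {0, 2, 14}.
From 0 via ϵ: add 9.
From 2 via ϵ: add 1, 6.
From 14 via ϵ: add 12.
From 1 via ϵ: add 4.
From 9 via ϵ: add 8.
From 8 via ϵ: add 10.
ϵ-closure = {0, 1, 2, 4, 6, 8, 9, 10, 12, 14}, which has 10 states.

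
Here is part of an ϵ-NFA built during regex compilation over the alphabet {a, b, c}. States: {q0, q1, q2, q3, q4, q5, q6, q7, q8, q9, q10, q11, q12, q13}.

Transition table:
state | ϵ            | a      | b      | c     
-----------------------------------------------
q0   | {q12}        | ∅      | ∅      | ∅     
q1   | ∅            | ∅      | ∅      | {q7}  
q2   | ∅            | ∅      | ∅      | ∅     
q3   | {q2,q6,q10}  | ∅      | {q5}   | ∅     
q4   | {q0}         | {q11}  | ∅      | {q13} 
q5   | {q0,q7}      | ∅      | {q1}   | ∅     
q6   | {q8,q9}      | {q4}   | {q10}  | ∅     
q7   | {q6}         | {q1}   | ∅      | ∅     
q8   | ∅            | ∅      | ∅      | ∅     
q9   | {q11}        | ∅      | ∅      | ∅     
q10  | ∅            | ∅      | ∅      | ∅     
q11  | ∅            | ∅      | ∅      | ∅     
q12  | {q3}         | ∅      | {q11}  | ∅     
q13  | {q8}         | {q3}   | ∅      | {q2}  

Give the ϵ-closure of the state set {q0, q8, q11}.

{q0, q2, q3, q6, q8, q9, q10, q11, q12}

Start with {q0, q8, q11}.
From q0 via ϵ: add q12.
From q12 via ϵ: add q3.
From q3 via ϵ: add q2, q6, q10.
From q6 via ϵ: add q9.
No new states can be added; the closed set is {q0, q2, q3, q6, q8, q9, q10, q11, q12}.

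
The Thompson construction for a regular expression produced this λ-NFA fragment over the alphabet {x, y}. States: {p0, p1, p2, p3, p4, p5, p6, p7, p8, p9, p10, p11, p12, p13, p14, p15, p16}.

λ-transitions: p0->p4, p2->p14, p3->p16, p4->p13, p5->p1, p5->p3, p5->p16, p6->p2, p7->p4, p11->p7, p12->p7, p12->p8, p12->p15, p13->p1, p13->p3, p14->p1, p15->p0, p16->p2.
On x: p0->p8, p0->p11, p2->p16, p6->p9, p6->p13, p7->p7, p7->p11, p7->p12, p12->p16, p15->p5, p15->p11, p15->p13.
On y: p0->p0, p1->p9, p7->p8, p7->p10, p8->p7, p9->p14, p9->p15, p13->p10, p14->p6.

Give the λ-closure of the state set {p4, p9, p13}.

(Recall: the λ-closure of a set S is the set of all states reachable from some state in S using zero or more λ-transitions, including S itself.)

{p1, p2, p3, p4, p9, p13, p14, p16}

Start with {p4, p9, p13}.
From p13 via λ: add p1, p3.
From p3 via λ: add p16.
From p16 via λ: add p2.
From p2 via λ: add p14.
No new states can be added; the closed set is {p1, p2, p3, p4, p9, p13, p14, p16}.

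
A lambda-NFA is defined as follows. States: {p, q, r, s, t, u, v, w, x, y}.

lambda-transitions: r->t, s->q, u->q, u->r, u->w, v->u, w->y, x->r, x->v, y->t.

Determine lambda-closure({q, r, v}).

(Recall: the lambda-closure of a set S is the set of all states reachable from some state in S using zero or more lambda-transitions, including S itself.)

{q, r, t, u, v, w, y}

Start with {q, r, v}.
From r via lambda: add t.
From v via lambda: add u.
From u via lambda: add w.
From w via lambda: add y.
No new states can be added; the closed set is {q, r, t, u, v, w, y}.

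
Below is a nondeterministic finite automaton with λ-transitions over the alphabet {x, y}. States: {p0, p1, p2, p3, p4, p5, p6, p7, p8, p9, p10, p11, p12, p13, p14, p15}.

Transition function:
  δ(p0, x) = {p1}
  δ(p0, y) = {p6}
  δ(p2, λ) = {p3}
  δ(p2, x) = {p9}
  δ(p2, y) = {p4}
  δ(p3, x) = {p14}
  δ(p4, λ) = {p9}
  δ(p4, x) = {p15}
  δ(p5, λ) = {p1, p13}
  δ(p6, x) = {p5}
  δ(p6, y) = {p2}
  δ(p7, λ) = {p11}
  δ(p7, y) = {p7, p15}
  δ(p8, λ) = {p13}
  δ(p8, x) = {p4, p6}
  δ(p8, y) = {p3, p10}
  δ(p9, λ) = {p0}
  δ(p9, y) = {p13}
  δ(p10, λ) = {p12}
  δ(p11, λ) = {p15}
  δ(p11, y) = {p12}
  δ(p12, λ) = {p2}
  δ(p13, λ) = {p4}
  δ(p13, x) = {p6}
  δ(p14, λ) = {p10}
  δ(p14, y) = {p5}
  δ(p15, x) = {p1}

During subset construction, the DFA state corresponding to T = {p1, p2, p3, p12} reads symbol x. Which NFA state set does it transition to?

{p0, p2, p3, p9, p10, p12, p14}

p2 on x → {p9}.
p3 on x → {p14}.
No x-transition from p1, p12.
Union after reading x: {p9, p14}.
Now take the λ-closure:
From p9 via λ: add p0.
From p14 via λ: add p10.
From p10 via λ: add p12.
From p12 via λ: add p2.
From p2 via λ: add p3.
No new states can be added; the closed set is {p0, p2, p3, p9, p10, p12, p14}.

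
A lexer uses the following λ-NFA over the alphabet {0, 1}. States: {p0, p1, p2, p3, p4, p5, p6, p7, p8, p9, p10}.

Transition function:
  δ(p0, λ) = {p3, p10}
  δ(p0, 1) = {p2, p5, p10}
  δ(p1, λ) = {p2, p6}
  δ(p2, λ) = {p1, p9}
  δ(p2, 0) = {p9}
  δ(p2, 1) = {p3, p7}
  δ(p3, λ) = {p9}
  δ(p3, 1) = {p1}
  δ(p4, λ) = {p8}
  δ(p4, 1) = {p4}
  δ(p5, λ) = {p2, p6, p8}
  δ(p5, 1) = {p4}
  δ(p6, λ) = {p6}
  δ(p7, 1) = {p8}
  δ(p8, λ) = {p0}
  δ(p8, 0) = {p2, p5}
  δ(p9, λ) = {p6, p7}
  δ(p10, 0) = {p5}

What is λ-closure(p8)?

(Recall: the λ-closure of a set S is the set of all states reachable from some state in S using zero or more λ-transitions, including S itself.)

{p0, p3, p6, p7, p8, p9, p10}

Start with {p8}.
From p8 via λ: add p0.
From p0 via λ: add p3, p10.
From p3 via λ: add p9.
From p9 via λ: add p6, p7.
No new states can be added; the closed set is {p0, p3, p6, p7, p8, p9, p10}.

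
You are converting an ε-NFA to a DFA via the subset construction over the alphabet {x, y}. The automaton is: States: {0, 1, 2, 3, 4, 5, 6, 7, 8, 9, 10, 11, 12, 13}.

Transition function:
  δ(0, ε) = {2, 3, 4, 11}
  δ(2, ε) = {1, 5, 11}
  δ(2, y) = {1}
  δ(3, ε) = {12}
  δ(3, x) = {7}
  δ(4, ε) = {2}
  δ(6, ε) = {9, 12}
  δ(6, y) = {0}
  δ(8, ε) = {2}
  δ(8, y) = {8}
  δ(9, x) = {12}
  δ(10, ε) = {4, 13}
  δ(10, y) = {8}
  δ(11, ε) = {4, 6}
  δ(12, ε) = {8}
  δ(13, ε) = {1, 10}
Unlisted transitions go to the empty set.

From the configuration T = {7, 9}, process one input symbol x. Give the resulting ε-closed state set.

{1, 2, 4, 5, 6, 8, 9, 11, 12}

9 on x → {12}.
No x-transition from 7.
Union after reading x: {12}.
Now take the ε-closure:
From 12 via ε: add 8.
From 8 via ε: add 2.
From 2 via ε: add 1, 5, 11.
From 11 via ε: add 4, 6.
From 6 via ε: add 9.
No new states can be added; the closed set is {1, 2, 4, 5, 6, 8, 9, 11, 12}.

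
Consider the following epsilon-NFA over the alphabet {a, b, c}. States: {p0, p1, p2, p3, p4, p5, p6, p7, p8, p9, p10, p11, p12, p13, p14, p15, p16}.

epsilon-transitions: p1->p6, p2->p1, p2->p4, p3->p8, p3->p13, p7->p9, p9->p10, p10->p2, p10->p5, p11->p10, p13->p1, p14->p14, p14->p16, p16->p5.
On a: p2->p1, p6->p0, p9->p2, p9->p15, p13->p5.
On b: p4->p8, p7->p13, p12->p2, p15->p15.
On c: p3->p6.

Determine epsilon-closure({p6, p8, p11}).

{p1, p2, p4, p5, p6, p8, p10, p11}

Start with {p6, p8, p11}.
From p11 via epsilon: add p10.
From p10 via epsilon: add p2, p5.
From p2 via epsilon: add p1, p4.
No new states can be added; the closed set is {p1, p2, p4, p5, p6, p8, p10, p11}.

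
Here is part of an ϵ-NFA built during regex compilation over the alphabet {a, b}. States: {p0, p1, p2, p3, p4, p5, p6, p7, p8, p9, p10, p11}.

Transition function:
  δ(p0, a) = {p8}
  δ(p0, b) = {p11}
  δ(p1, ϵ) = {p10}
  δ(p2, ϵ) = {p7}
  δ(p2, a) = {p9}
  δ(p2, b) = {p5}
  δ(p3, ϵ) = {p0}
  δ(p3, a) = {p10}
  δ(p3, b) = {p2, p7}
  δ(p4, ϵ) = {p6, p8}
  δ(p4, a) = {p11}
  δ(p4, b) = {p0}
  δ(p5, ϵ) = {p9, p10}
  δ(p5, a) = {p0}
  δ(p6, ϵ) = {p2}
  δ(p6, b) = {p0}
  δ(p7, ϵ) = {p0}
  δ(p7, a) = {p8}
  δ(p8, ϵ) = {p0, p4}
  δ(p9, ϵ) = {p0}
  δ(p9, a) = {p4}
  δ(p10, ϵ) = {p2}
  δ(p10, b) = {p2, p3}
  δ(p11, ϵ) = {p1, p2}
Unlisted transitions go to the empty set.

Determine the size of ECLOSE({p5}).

6

Start with {p5}.
From p5 via ϵ: add p9, p10.
From p9 via ϵ: add p0.
From p10 via ϵ: add p2.
From p2 via ϵ: add p7.
ϵ-closure = {p0, p2, p5, p7, p9, p10}, which has 6 states.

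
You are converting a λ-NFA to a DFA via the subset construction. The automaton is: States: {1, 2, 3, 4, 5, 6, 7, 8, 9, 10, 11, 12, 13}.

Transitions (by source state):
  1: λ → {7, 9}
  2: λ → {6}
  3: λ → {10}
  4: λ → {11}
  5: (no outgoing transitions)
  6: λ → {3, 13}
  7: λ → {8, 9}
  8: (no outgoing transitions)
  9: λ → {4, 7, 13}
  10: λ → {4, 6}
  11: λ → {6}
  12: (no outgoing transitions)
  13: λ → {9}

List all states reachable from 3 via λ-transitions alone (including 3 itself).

Start with {3}.
From 3 via λ: add 10.
From 10 via λ: add 4, 6.
From 4 via λ: add 11.
From 6 via λ: add 13.
From 13 via λ: add 9.
From 9 via λ: add 7.
From 7 via λ: add 8.
No new states can be added; the closed set is {3, 4, 6, 7, 8, 9, 10, 11, 13}.

{3, 4, 6, 7, 8, 9, 10, 11, 13}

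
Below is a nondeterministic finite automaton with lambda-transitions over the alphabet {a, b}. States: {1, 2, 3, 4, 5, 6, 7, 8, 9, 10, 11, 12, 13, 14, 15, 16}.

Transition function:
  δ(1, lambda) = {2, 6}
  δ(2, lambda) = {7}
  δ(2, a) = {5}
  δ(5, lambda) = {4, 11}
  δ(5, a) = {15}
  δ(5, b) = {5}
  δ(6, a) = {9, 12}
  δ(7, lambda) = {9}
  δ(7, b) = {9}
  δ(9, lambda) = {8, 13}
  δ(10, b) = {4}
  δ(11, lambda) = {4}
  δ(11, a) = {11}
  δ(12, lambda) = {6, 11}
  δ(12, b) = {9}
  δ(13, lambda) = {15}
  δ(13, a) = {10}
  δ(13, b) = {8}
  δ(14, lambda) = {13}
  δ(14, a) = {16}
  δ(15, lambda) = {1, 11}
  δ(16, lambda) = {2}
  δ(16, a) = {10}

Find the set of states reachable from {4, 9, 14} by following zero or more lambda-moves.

Start with {4, 9, 14}.
From 9 via lambda: add 8, 13.
From 13 via lambda: add 15.
From 15 via lambda: add 1, 11.
From 1 via lambda: add 2, 6.
From 2 via lambda: add 7.
No new states can be added; the closed set is {1, 2, 4, 6, 7, 8, 9, 11, 13, 14, 15}.

{1, 2, 4, 6, 7, 8, 9, 11, 13, 14, 15}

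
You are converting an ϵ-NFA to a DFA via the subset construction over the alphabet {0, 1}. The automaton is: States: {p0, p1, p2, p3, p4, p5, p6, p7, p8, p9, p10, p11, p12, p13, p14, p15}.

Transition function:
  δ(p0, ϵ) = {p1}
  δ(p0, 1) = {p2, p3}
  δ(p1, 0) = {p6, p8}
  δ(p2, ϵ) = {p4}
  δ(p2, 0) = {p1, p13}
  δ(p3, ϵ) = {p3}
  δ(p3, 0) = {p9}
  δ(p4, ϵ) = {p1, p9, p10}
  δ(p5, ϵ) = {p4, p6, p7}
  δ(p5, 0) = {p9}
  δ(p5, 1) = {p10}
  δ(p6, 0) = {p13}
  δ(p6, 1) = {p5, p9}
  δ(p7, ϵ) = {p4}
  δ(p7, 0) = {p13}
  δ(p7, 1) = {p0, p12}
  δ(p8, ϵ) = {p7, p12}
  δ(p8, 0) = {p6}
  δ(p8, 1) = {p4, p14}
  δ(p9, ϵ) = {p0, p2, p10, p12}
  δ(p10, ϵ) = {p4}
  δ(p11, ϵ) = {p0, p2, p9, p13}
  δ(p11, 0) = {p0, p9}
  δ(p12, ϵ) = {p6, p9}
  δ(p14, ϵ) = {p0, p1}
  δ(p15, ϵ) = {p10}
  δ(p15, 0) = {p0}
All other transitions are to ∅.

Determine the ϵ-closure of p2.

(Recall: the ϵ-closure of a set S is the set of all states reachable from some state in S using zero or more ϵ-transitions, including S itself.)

Start with {p2}.
From p2 via ϵ: add p4.
From p4 via ϵ: add p1, p9, p10.
From p9 via ϵ: add p0, p12.
From p12 via ϵ: add p6.
No new states can be added; the closed set is {p0, p1, p2, p4, p6, p9, p10, p12}.

{p0, p1, p2, p4, p6, p9, p10, p12}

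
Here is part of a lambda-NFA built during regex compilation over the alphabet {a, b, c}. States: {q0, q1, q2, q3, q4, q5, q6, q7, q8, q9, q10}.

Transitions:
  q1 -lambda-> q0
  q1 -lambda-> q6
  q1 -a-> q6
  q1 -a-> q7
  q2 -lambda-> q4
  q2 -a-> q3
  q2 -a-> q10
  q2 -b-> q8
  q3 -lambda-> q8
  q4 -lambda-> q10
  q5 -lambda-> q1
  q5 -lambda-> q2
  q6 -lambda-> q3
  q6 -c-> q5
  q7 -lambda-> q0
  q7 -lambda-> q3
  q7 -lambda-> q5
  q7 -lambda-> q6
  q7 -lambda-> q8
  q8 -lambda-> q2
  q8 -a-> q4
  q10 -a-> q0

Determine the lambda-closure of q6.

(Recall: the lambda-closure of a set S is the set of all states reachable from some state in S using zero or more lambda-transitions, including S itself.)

Start with {q6}.
From q6 via lambda: add q3.
From q3 via lambda: add q8.
From q8 via lambda: add q2.
From q2 via lambda: add q4.
From q4 via lambda: add q10.
No new states can be added; the closed set is {q2, q3, q4, q6, q8, q10}.

{q2, q3, q4, q6, q8, q10}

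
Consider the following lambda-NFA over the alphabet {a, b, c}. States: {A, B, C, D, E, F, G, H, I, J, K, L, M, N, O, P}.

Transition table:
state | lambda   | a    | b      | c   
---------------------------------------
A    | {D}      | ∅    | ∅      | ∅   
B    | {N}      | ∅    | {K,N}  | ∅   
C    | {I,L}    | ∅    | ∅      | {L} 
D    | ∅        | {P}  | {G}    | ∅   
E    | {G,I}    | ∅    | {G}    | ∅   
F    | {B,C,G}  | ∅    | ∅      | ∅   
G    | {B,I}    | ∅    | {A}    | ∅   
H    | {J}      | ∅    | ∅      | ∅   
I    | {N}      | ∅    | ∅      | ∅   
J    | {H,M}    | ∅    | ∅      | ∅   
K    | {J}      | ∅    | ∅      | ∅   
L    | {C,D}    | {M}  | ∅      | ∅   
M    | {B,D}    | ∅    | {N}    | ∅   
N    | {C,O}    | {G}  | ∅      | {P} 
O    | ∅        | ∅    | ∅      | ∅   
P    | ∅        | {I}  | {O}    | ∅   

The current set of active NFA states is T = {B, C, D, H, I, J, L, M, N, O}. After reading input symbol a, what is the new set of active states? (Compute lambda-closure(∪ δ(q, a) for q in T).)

{B, C, D, G, I, L, M, N, O, P}

D on a → {P}.
L on a → {M}.
N on a → {G}.
No a-transition from B, C, H, I, J, M, O.
Union after reading a: {G, M, P}.
Now take the lambda-closure:
From G via lambda: add B, I.
From M via lambda: add D.
From B via lambda: add N.
From N via lambda: add C, O.
From C via lambda: add L.
No new states can be added; the closed set is {B, C, D, G, I, L, M, N, O, P}.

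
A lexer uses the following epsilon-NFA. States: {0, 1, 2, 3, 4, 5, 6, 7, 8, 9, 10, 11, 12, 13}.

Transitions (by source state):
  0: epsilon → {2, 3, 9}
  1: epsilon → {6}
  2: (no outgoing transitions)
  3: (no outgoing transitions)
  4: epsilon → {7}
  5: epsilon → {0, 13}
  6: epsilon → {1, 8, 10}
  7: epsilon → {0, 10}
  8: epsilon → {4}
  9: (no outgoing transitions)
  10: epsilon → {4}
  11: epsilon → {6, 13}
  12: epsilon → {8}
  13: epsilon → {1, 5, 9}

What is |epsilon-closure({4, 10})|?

Start with {4, 10}.
From 4 via epsilon: add 7.
From 7 via epsilon: add 0.
From 0 via epsilon: add 2, 3, 9.
epsilon-closure = {0, 2, 3, 4, 7, 9, 10}, which has 7 states.

7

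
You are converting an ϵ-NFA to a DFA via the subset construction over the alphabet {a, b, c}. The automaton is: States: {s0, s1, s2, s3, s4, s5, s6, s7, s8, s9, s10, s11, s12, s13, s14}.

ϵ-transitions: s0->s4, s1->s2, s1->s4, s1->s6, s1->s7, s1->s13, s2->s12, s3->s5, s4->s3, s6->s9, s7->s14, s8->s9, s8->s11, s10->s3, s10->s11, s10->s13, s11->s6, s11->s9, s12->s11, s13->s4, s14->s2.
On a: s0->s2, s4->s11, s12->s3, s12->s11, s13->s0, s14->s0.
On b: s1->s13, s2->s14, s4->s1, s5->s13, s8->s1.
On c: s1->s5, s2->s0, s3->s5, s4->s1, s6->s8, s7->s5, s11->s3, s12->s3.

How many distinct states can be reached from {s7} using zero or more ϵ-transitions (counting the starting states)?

7

Start with {s7}.
From s7 via ϵ: add s14.
From s14 via ϵ: add s2.
From s2 via ϵ: add s12.
From s12 via ϵ: add s11.
From s11 via ϵ: add s6, s9.
ϵ-closure = {s2, s6, s7, s9, s11, s12, s14}, which has 7 states.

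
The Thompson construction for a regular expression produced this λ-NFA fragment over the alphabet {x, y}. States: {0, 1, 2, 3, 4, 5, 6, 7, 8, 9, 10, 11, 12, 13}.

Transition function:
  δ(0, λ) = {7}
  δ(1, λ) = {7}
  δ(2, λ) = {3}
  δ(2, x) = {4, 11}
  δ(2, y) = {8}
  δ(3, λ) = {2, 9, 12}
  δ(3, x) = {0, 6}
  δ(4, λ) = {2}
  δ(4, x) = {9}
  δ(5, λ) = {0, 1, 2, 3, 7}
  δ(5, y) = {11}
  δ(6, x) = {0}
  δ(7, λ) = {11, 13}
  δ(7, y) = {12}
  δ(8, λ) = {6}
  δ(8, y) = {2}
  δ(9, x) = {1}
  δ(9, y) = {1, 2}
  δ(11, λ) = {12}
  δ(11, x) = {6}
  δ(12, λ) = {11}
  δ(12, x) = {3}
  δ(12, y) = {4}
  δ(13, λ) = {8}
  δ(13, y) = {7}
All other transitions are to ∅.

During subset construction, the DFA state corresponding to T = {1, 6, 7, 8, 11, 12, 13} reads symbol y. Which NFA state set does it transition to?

7 on y → {12}.
8 on y → {2}.
12 on y → {4}.
13 on y → {7}.
No y-transition from 1, 6, 11.
Union after reading y: {2, 4, 7, 12}.
Now take the λ-closure:
From 2 via λ: add 3.
From 7 via λ: add 11, 13.
From 3 via λ: add 9.
From 13 via λ: add 8.
From 8 via λ: add 6.
No new states can be added; the closed set is {2, 3, 4, 6, 7, 8, 9, 11, 12, 13}.

{2, 3, 4, 6, 7, 8, 9, 11, 12, 13}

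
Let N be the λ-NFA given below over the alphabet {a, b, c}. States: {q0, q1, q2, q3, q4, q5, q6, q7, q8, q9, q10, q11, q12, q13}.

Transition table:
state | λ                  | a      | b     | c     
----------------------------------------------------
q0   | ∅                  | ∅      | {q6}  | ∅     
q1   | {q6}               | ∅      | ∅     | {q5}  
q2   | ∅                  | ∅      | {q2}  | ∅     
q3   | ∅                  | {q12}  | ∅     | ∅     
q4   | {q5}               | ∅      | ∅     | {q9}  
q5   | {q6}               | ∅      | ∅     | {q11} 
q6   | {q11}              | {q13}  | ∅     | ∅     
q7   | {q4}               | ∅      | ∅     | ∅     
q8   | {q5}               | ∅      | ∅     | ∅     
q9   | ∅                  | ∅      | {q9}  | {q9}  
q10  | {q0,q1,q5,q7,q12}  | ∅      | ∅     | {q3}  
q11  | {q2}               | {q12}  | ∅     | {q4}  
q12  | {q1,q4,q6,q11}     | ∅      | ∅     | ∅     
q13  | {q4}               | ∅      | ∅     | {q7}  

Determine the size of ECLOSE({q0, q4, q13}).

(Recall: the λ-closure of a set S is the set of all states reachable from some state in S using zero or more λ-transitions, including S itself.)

Start with {q0, q4, q13}.
From q4 via λ: add q5.
From q5 via λ: add q6.
From q6 via λ: add q11.
From q11 via λ: add q2.
λ-closure = {q0, q2, q4, q5, q6, q11, q13}, which has 7 states.

7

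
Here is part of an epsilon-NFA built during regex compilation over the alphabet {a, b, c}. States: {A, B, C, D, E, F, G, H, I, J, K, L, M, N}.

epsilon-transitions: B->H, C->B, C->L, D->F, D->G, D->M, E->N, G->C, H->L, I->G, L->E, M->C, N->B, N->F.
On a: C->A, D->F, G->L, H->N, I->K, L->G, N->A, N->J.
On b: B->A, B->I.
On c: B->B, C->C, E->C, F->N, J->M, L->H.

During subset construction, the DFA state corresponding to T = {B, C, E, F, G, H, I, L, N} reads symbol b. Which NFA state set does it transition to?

{A, B, C, E, F, G, H, I, L, N}

B on b → {A, I}.
No b-transition from C, E, F, G, H, I, L, N.
Union after reading b: {A, I}.
Now take the epsilon-closure:
From I via epsilon: add G.
From G via epsilon: add C.
From C via epsilon: add B, L.
From B via epsilon: add H.
From L via epsilon: add E.
From E via epsilon: add N.
From N via epsilon: add F.
No new states can be added; the closed set is {A, B, C, E, F, G, H, I, L, N}.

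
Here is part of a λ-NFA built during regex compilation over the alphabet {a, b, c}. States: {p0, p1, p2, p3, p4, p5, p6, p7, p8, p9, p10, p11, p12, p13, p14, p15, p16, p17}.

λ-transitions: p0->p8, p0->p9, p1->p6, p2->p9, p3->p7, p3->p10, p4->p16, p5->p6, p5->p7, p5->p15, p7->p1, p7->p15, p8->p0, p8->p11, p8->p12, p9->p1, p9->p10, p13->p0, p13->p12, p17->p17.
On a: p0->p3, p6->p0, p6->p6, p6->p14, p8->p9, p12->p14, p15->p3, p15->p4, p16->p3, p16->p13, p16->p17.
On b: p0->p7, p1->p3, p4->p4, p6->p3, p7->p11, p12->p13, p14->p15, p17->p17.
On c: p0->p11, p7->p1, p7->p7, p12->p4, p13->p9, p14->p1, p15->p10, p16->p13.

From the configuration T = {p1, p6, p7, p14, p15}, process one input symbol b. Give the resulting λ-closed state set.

{p1, p3, p6, p7, p10, p11, p15}

p1 on b → {p3}.
p6 on b → {p3}.
p7 on b → {p11}.
p14 on b → {p15}.
No b-transition from p15.
Union after reading b: {p3, p11, p15}.
Now take the λ-closure:
From p3 via λ: add p7, p10.
From p7 via λ: add p1.
From p1 via λ: add p6.
No new states can be added; the closed set is {p1, p3, p6, p7, p10, p11, p15}.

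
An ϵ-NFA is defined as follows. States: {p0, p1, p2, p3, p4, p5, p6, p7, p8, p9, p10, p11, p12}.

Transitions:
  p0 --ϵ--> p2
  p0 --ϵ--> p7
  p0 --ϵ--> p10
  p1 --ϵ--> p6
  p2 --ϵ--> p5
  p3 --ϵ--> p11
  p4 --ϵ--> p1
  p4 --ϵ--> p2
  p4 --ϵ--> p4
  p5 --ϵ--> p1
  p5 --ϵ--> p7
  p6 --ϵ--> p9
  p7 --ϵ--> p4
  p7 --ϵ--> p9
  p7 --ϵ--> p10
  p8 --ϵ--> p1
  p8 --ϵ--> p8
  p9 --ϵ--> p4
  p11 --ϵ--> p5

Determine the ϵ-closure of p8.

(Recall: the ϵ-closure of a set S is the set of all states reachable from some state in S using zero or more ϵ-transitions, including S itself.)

Start with {p8}.
From p8 via ϵ: add p1.
From p1 via ϵ: add p6.
From p6 via ϵ: add p9.
From p9 via ϵ: add p4.
From p4 via ϵ: add p2.
From p2 via ϵ: add p5.
From p5 via ϵ: add p7.
From p7 via ϵ: add p10.
No new states can be added; the closed set is {p1, p2, p4, p5, p6, p7, p8, p9, p10}.

{p1, p2, p4, p5, p6, p7, p8, p9, p10}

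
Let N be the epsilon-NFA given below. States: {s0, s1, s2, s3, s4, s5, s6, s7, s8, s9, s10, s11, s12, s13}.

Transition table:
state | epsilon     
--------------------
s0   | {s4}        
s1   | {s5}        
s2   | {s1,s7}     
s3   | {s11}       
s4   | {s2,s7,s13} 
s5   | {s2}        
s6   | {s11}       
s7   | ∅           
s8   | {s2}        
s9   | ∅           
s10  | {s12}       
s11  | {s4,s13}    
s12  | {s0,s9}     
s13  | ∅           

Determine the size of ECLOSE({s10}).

Start with {s10}.
From s10 via epsilon: add s12.
From s12 via epsilon: add s0, s9.
From s0 via epsilon: add s4.
From s4 via epsilon: add s2, s7, s13.
From s2 via epsilon: add s1.
From s1 via epsilon: add s5.
epsilon-closure = {s0, s1, s2, s4, s5, s7, s9, s10, s12, s13}, which has 10 states.

10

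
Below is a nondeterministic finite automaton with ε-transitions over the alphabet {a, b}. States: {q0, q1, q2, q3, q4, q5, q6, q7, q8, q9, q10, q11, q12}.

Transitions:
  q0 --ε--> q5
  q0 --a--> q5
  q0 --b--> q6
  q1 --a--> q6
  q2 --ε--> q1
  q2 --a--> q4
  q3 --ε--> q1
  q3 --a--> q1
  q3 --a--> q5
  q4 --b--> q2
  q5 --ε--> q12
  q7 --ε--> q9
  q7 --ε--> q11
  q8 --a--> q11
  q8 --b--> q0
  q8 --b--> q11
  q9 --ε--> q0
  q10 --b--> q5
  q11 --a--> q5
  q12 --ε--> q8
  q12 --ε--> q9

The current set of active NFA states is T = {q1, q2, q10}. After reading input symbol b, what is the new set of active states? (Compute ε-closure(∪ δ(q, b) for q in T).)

{q0, q5, q8, q9, q12}

q10 on b → {q5}.
No b-transition from q1, q2.
Union after reading b: {q5}.
Now take the ε-closure:
From q5 via ε: add q12.
From q12 via ε: add q8, q9.
From q9 via ε: add q0.
No new states can be added; the closed set is {q0, q5, q8, q9, q12}.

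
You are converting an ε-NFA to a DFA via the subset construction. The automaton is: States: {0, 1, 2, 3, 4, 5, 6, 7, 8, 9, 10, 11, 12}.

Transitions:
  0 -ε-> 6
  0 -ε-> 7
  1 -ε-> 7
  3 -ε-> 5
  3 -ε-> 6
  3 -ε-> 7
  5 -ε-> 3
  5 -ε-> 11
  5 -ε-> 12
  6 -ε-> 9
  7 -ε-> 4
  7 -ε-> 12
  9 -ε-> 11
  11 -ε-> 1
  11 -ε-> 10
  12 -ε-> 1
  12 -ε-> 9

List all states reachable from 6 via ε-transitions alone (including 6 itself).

Start with {6}.
From 6 via ε: add 9.
From 9 via ε: add 11.
From 11 via ε: add 1, 10.
From 1 via ε: add 7.
From 7 via ε: add 4, 12.
No new states can be added; the closed set is {1, 4, 6, 7, 9, 10, 11, 12}.

{1, 4, 6, 7, 9, 10, 11, 12}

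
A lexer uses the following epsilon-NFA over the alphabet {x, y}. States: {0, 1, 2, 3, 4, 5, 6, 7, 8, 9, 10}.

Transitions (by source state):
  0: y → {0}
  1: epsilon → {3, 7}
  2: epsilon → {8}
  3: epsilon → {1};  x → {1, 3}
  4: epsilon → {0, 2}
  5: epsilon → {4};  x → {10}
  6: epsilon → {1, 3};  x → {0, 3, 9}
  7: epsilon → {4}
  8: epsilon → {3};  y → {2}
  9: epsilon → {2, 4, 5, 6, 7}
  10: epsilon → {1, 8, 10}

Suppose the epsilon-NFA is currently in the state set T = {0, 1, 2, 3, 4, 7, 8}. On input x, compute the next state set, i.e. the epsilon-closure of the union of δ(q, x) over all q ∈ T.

{0, 1, 2, 3, 4, 7, 8}

3 on x → {1, 3}.
No x-transition from 0, 1, 2, 4, 7, 8.
Union after reading x: {1, 3}.
Now take the epsilon-closure:
From 1 via epsilon: add 7.
From 7 via epsilon: add 4.
From 4 via epsilon: add 0, 2.
From 2 via epsilon: add 8.
No new states can be added; the closed set is {0, 1, 2, 3, 4, 7, 8}.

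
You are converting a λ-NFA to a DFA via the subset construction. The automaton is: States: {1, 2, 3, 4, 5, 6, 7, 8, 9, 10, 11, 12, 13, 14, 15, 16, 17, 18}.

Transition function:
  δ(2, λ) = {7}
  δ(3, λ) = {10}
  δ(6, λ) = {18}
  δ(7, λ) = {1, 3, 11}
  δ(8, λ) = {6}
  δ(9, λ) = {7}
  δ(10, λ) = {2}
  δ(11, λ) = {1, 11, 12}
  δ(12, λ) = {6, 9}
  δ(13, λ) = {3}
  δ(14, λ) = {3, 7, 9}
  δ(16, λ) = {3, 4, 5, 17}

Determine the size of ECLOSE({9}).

Start with {9}.
From 9 via λ: add 7.
From 7 via λ: add 1, 3, 11.
From 3 via λ: add 10.
From 11 via λ: add 12.
From 10 via λ: add 2.
From 12 via λ: add 6.
From 6 via λ: add 18.
λ-closure = {1, 2, 3, 6, 7, 9, 10, 11, 12, 18}, which has 10 states.

10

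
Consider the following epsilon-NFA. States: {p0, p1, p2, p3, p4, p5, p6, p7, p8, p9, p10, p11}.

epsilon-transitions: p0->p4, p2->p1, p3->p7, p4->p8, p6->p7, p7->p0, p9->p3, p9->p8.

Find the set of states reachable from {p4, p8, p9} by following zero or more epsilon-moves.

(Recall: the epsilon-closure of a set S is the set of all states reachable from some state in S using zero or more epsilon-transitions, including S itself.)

Start with {p4, p8, p9}.
From p9 via epsilon: add p3.
From p3 via epsilon: add p7.
From p7 via epsilon: add p0.
No new states can be added; the closed set is {p0, p3, p4, p7, p8, p9}.

{p0, p3, p4, p7, p8, p9}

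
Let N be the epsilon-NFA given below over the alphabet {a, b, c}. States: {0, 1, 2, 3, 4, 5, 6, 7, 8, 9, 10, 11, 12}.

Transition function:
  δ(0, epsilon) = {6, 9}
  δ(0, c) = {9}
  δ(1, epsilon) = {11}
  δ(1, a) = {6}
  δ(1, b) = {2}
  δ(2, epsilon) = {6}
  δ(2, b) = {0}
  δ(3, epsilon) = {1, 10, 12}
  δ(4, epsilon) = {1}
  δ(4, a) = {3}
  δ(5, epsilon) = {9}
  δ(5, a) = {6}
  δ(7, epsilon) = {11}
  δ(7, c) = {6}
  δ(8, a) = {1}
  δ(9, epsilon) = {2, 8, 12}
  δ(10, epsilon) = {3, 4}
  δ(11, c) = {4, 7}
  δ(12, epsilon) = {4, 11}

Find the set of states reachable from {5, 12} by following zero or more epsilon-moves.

Start with {5, 12}.
From 5 via epsilon: add 9.
From 12 via epsilon: add 4, 11.
From 4 via epsilon: add 1.
From 9 via epsilon: add 2, 8.
From 2 via epsilon: add 6.
No new states can be added; the closed set is {1, 2, 4, 5, 6, 8, 9, 11, 12}.

{1, 2, 4, 5, 6, 8, 9, 11, 12}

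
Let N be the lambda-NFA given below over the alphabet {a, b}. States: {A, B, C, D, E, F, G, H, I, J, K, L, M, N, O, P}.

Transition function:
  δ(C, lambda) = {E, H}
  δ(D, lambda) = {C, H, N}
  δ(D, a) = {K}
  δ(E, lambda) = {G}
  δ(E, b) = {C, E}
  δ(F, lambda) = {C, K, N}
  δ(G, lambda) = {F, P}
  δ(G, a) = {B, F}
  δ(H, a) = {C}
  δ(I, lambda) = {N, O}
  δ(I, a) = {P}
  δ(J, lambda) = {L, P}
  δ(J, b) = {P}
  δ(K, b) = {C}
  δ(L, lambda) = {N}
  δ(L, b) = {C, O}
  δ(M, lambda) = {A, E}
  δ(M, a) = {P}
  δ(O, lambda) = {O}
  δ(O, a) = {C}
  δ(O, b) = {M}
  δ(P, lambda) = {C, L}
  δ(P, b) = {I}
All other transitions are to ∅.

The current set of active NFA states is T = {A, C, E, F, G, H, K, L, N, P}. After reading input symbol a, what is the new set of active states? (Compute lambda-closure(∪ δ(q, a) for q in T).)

G on a → {B, F}.
H on a → {C}.
No a-transition from A, C, E, F, K, L, N, P.
Union after reading a: {B, C, F}.
Now take the lambda-closure:
From C via lambda: add E, H.
From F via lambda: add K, N.
From E via lambda: add G.
From G via lambda: add P.
From P via lambda: add L.
No new states can be added; the closed set is {B, C, E, F, G, H, K, L, N, P}.

{B, C, E, F, G, H, K, L, N, P}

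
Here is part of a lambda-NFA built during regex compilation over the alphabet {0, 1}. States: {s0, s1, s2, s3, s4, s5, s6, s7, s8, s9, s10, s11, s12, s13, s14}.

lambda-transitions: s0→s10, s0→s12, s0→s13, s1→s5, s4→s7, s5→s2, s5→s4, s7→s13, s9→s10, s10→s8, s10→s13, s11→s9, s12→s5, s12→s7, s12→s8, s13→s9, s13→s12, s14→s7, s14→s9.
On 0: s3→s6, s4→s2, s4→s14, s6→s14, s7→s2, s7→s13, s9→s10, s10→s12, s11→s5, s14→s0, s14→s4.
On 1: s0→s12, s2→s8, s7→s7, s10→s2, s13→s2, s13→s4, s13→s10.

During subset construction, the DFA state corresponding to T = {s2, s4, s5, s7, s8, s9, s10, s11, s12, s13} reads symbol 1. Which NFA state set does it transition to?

{s2, s4, s5, s7, s8, s9, s10, s12, s13}

s2 on 1 → {s8}.
s7 on 1 → {s7}.
s10 on 1 → {s2}.
s13 on 1 → {s2, s4, s10}.
No 1-transition from s4, s5, s8, s9, s11, s12.
Union after reading 1: {s2, s4, s7, s8, s10}.
Now take the lambda-closure:
From s7 via lambda: add s13.
From s13 via lambda: add s9, s12.
From s12 via lambda: add s5.
No new states can be added; the closed set is {s2, s4, s5, s7, s8, s9, s10, s12, s13}.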